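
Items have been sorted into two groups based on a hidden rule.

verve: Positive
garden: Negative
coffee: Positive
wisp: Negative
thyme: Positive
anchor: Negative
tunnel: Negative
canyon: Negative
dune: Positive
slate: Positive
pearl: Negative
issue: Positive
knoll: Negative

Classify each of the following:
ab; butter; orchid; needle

Rule: ends with 'e'. This holds for each 'Positive' example and fails for each 'Negative' one.
ab: ends with 'b' — does not satisfy this, so Negative. butter: ends with 'r' — does not satisfy this, so Negative. orchid: ends with 'd' — does not satisfy this, so Negative. needle: ends with 'e' — matches, so Positive.

Negative, Negative, Negative, Positive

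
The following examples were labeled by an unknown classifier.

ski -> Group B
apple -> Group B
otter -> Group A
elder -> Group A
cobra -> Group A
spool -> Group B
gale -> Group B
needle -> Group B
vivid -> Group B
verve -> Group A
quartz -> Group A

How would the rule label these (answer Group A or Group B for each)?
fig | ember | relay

The rule appears to be: contains 'r'.
fig — no 'r', hence Group B.
ember — has 'r', hence Group A.
relay — has 'r', hence Group A.

Group B, Group A, Group A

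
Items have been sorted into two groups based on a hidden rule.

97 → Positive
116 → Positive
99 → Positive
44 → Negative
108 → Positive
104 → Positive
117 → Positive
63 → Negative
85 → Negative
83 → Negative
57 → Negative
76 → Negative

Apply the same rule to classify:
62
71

Negative, Negative

'Positive' ⟺ at least 97.
62: 62 < 97 — fails this test, so Negative. 71: 71 < 97 — fails this test, so Negative.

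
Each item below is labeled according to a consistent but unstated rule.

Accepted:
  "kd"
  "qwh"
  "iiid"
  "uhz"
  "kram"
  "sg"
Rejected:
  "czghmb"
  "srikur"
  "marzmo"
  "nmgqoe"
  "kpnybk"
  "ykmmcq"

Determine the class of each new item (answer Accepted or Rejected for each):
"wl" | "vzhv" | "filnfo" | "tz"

The simplest hypothesis consistent with all the labels is: length ≤ 4.
Accepted: "wl", since length 2. Accepted: "vzhv", since length 4. Rejected: "filnfo", since length 6. Accepted: "tz", since length 2.

Accepted, Accepted, Rejected, Accepted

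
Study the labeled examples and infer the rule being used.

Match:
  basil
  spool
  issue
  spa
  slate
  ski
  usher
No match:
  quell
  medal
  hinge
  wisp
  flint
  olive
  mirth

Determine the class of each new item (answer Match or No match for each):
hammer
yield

No match, No match

The rule appears to be: odd length AND contains 's'.
hammer: length 6, no 's', doesn't match → No match. yield: length 5, no 's', doesn't match → No match.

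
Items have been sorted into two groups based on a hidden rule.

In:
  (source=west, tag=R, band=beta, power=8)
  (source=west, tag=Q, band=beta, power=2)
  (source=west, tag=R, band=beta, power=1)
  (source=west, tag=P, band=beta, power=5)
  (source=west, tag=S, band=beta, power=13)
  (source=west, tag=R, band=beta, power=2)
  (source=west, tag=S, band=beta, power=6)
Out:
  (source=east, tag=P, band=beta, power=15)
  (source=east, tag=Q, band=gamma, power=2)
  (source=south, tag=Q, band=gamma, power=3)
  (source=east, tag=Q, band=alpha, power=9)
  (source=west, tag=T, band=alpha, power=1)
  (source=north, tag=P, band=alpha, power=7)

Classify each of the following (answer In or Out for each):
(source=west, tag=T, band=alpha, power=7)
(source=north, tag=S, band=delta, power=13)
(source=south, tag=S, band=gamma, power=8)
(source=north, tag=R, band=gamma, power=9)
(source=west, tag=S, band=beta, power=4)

Out, Out, Out, Out, In

Rule: source is west AND band is beta. This holds for each 'In' example and fails for each 'Out' one.
(source=west, tag=T, band=alpha, power=7): Out (source is west, band is alpha). (source=north, tag=S, band=delta, power=13): Out (source is north, band is delta). (source=south, tag=S, band=gamma, power=8): Out (source is south, band is gamma). (source=north, tag=R, band=gamma, power=9): Out (source is north, band is gamma). (source=west, tag=S, band=beta, power=4): In (source is west, band is beta).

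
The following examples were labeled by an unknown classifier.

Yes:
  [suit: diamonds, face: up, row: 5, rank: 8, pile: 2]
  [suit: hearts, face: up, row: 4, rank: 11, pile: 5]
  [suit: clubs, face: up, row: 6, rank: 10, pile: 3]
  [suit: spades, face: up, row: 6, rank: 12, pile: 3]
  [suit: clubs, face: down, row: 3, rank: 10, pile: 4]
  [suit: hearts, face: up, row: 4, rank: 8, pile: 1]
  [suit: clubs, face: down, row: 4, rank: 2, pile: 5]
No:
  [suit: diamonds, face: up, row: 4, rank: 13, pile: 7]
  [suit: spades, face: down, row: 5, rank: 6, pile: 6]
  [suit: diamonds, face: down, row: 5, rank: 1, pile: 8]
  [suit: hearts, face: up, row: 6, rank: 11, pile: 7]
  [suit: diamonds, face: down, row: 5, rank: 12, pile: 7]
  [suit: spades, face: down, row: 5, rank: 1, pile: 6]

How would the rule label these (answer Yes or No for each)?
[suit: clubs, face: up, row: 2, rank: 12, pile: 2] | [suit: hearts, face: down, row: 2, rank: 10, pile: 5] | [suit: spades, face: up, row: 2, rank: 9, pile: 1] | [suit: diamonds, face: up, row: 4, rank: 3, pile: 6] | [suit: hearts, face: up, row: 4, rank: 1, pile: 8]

The simplest hypothesis consistent with all the labels is: pile ≤ 5.
[suit: clubs, face: up, row: 2, rank: 12, pile: 2] — pile = 2, hence Yes.
[suit: hearts, face: down, row: 2, rank: 10, pile: 5] — pile = 5, hence Yes.
[suit: spades, face: up, row: 2, rank: 9, pile: 1] — pile = 1, hence Yes.
[suit: diamonds, face: up, row: 4, rank: 3, pile: 6] — pile = 6, hence No.
[suit: hearts, face: up, row: 4, rank: 1, pile: 8] — pile = 8, hence No.

Yes, Yes, Yes, No, No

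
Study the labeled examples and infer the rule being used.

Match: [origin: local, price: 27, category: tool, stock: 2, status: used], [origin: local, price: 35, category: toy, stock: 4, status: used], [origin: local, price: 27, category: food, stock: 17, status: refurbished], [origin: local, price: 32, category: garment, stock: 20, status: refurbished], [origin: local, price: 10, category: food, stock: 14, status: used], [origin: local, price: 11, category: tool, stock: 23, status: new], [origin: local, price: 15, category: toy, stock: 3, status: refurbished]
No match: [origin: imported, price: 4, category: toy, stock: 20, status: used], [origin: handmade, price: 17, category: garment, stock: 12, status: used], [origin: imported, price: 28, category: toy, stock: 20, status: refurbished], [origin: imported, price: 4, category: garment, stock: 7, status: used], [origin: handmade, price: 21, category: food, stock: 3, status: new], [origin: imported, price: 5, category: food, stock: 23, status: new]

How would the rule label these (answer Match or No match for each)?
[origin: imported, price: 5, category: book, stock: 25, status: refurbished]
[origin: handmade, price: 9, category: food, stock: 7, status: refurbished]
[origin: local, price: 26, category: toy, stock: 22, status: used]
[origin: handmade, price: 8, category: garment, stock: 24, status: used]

'Match' ⟺ origin is local.
[origin: imported, price: 5, category: book, stock: 25, status: refurbished]: No match (origin is imported).
[origin: handmade, price: 9, category: food, stock: 7, status: refurbished]: No match (origin is handmade).
[origin: local, price: 26, category: toy, stock: 22, status: used]: Match (origin is local).
[origin: handmade, price: 8, category: garment, stock: 24, status: used]: No match (origin is handmade).

No match, No match, Match, No match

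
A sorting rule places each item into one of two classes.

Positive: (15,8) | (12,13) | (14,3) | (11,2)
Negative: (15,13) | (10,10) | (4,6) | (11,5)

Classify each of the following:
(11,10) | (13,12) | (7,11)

Positive, Positive, Negative

The common property of the 'Positive' items is: sum is odd. No 'Negative' item has it.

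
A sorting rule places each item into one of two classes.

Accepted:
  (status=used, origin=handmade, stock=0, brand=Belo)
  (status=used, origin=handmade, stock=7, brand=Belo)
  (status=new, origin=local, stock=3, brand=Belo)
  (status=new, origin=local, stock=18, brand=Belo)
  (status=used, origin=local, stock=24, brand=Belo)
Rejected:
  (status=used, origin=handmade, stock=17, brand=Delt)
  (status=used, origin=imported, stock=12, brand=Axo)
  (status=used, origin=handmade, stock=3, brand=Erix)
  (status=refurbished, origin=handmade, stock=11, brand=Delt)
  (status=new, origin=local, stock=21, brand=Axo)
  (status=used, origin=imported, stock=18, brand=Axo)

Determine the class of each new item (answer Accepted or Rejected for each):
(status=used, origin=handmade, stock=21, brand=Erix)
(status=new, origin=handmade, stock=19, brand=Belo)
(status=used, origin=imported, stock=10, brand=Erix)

Comparing the two groups points to one rule — brand is Belo.
(status=used, origin=handmade, stock=21, brand=Erix): brand is Erix, does not satisfy this → Rejected.
(status=new, origin=handmade, stock=19, brand=Belo): brand is Belo, passes → Accepted.
(status=used, origin=imported, stock=10, brand=Erix): brand is Erix, does not satisfy this → Rejected.

Rejected, Accepted, Rejected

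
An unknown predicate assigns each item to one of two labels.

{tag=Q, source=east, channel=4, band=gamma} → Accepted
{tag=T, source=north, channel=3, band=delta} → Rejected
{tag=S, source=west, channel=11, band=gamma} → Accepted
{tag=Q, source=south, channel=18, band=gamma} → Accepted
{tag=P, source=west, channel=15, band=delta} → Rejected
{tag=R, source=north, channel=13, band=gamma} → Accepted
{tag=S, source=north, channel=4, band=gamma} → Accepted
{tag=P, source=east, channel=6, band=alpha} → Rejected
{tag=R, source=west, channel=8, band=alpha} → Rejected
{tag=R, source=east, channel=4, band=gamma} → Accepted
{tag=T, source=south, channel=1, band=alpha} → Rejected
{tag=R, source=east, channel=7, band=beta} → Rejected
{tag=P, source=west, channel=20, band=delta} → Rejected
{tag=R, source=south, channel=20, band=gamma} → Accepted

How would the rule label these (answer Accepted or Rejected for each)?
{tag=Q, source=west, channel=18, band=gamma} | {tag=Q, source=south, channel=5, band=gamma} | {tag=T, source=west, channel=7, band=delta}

Accepted, Accepted, Rejected

A rule that fits every label: band is gamma — true of each 'Accepted' example, false of each 'Rejected' one.
Accepted: {tag=Q, source=west, channel=18, band=gamma}, since band is gamma.
Accepted: {tag=Q, source=south, channel=5, band=gamma}, since band is gamma.
Rejected: {tag=T, source=west, channel=7, band=delta}, since band is delta.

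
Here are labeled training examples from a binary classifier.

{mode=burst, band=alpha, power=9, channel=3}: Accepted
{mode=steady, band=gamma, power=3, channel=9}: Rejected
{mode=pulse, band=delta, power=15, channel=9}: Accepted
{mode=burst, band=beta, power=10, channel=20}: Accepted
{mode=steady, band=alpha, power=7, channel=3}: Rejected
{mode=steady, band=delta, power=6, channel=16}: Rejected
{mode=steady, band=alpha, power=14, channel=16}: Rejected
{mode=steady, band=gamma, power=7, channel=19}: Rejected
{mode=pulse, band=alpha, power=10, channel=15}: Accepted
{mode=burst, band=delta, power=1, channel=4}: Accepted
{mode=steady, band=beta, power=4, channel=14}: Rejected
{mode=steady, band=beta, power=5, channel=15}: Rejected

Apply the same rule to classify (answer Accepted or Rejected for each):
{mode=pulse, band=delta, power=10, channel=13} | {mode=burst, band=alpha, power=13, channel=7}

Checking candidate rules against both groups, what survives is: mode is not steady.
Accepted: {mode=pulse, band=delta, power=10, channel=13}, since mode is pulse.
Accepted: {mode=burst, band=alpha, power=13, channel=7}, since mode is burst.

Accepted, Accepted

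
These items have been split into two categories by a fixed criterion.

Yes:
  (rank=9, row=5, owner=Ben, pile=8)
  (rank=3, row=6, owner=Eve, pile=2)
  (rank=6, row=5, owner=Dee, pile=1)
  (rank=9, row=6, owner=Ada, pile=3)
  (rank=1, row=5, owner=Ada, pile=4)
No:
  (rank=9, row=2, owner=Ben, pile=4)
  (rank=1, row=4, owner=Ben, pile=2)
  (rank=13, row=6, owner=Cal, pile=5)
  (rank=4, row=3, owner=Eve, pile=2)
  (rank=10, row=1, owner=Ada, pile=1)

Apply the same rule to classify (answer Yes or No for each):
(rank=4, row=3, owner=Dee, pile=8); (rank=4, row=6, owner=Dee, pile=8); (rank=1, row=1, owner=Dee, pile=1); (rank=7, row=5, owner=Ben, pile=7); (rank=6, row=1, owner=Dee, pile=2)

No, Yes, No, Yes, No

All 'Yes' examples share one property — rank ≤ 9 AND row ≥ 5 — and every 'No' example lacks it.
(rank=4, row=3, owner=Dee, pile=8) — rank = 4, row = 3, hence No. (rank=4, row=6, owner=Dee, pile=8) — rank = 4, row = 6, hence Yes. (rank=1, row=1, owner=Dee, pile=1) — rank = 1, row = 1, hence No. (rank=7, row=5, owner=Ben, pile=7) — rank = 7, row = 5, hence Yes. (rank=6, row=1, owner=Dee, pile=2) — rank = 6, row = 1, hence No.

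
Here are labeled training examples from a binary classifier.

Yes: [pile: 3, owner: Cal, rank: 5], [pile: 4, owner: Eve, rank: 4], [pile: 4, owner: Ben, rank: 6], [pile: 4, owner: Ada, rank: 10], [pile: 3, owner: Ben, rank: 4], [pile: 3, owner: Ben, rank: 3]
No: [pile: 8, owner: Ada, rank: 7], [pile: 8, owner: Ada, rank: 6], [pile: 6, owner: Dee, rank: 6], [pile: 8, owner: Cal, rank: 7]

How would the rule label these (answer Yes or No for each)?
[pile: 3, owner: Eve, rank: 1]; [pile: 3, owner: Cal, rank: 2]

Yes, Yes

The pattern is that an item is 'Yes' exactly when: pile ≤ 4.
[pile: 3, owner: Eve, rank: 1]: Yes (pile = 3).
[pile: 3, owner: Cal, rank: 2]: Yes (pile = 3).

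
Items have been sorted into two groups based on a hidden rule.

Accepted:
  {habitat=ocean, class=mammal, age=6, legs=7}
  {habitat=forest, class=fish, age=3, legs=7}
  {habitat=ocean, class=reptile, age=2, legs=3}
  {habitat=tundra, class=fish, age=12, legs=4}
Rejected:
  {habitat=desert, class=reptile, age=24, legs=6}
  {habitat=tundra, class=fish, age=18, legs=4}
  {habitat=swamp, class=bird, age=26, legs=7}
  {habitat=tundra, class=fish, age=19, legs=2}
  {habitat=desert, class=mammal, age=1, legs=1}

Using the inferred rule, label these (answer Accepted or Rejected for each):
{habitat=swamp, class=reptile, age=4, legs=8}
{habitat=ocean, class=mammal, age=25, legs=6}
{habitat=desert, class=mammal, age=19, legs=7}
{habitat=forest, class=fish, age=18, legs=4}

Accepted, Rejected, Rejected, Rejected

A rule that fits every label: age ≥ 2 AND age ≤ 12 — true of each 'Accepted' example, false of each 'Rejected' one.
{habitat=swamp, class=reptile, age=4, legs=8}: Accepted (age = 4).
{habitat=ocean, class=mammal, age=25, legs=6}: Rejected (age = 25).
{habitat=desert, class=mammal, age=19, legs=7}: Rejected (age = 19).
{habitat=forest, class=fish, age=18, legs=4}: Rejected (age = 18).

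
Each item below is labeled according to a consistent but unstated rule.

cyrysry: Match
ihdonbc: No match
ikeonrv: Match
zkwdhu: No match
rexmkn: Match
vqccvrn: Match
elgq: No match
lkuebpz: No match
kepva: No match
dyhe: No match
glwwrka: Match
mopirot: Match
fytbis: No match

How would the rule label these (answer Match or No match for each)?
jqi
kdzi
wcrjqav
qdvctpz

No match, No match, Match, No match

Rule: contains 'r'. This holds for each 'Match' example and fails for each 'No match' one.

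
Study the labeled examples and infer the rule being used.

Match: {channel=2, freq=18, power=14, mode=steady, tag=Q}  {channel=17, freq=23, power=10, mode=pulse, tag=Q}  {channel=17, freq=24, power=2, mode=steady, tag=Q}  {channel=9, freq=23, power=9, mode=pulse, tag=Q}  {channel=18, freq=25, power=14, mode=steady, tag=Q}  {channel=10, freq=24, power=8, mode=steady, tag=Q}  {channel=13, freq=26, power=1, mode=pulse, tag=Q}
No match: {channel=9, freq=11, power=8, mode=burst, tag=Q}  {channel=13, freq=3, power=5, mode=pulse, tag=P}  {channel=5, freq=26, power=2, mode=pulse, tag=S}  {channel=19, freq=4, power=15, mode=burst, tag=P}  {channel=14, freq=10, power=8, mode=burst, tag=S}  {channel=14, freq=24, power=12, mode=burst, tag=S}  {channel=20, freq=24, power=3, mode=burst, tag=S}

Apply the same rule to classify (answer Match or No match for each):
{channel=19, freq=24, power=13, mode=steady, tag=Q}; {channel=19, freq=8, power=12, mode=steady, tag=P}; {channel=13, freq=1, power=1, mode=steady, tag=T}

Match, No match, No match

The distinguishing property — tag is Q AND freq ≥ 18 — holds for all the 'Match' cases and none of the 'No match' cases.
{channel=19, freq=24, power=13, mode=steady, tag=Q} → tag is Q, freq = 24 → Match.
{channel=19, freq=8, power=12, mode=steady, tag=P} → tag is P, freq = 8 → No match.
{channel=13, freq=1, power=1, mode=steady, tag=T} → tag is T, freq = 1 → No match.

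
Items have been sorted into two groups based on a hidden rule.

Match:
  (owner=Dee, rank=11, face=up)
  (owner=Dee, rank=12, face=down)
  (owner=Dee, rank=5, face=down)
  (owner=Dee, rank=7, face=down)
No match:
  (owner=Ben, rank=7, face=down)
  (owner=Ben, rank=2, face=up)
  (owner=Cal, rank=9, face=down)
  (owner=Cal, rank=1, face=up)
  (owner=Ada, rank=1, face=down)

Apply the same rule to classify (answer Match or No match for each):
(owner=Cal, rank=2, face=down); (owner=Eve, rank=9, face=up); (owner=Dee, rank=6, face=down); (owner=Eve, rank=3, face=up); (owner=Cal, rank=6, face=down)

No match, No match, Match, No match, No match

The pattern is that an item is 'Match' exactly when: owner is Dee.
(owner=Cal, rank=2, face=down) → owner is Cal → No match. (owner=Eve, rank=9, face=up) → owner is Eve → No match. (owner=Dee, rank=6, face=down) → owner is Dee → Match. (owner=Eve, rank=3, face=up) → owner is Eve → No match. (owner=Cal, rank=6, face=down) → owner is Cal → No match.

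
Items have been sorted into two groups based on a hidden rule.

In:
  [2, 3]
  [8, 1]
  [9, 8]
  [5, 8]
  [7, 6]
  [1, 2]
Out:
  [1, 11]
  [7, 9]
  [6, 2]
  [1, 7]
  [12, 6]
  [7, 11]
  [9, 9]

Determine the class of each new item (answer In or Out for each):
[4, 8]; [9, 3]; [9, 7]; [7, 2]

Out, Out, Out, In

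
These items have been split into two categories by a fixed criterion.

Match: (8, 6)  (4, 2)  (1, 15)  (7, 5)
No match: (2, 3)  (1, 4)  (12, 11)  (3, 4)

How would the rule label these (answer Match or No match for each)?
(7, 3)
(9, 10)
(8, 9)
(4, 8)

Match, No match, No match, Match

Looking at the examples, the only property every 'Match' case has and every 'No match' case lacks is: sum is even.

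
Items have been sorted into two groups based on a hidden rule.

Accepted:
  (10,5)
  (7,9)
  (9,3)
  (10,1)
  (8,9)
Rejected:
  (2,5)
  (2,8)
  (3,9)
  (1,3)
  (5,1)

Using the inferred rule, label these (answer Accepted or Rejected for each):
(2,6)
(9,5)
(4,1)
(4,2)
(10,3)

The common property of the 'Accepted' items is: first ≥ 7. No 'Rejected' item has it.
(2,6): first 2, does not fit → Rejected. (9,5): first 9, has this property → Accepted. (4,1): first 4, does not fit → Rejected. (4,2): first 4, does not fit → Rejected. (10,3): first 10, has this property → Accepted.

Rejected, Accepted, Rejected, Rejected, Accepted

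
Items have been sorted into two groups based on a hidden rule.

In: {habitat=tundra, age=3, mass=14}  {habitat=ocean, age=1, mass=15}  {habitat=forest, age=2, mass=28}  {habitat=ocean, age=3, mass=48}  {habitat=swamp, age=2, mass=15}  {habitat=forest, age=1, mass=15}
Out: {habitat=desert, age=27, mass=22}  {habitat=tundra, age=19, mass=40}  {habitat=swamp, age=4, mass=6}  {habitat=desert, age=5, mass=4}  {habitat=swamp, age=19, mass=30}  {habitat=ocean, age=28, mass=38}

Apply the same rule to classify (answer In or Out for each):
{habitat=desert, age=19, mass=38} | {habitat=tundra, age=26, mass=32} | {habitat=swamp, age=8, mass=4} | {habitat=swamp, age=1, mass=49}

Out, Out, Out, In

The classifier is using: age ≤ 3.
{habitat=desert, age=19, mass=38} — age = 19, hence Out.
{habitat=tundra, age=26, mass=32} — age = 26, hence Out.
{habitat=swamp, age=8, mass=4} — age = 8, hence Out.
{habitat=swamp, age=1, mass=49} — age = 1, hence In.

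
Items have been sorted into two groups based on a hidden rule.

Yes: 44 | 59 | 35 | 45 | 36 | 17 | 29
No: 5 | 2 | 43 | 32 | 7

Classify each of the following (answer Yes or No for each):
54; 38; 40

Yes, Yes, No

Rule: digit sum ≥ 8. This holds for each 'Yes' example and fails for each 'No' one.
Yes: 54, since digit sum 5+4 = 9. Yes: 38, since digit sum 3+8 = 11. No: 40, since digit sum 4+0 = 4.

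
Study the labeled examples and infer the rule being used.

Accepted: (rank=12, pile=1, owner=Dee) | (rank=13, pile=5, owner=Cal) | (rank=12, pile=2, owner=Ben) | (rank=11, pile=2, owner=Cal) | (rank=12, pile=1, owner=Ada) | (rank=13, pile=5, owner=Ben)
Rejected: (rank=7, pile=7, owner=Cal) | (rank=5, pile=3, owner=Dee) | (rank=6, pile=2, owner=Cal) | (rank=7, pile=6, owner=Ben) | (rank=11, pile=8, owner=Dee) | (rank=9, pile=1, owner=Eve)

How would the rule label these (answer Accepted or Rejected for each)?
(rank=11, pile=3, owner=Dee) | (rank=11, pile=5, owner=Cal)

Every 'Accepted' example satisfies: rank ≥ 11 AND pile ≤ 5. None of the 'Rejected' examples do.

Accepted, Accepted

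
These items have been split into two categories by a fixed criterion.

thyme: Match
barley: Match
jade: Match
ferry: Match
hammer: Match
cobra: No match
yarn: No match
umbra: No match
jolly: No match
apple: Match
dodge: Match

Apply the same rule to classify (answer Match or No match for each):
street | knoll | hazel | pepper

A rule that fits every label: contains 'e' — true of each 'Match' example, false of each 'No match' one.
street: has 'e' — has this property, so Match.
knoll: no 'e' — does not satisfy this, so No match.
hazel: has 'e' — has this property, so Match.
pepper: has 'e' — has this property, so Match.

Match, No match, Match, Match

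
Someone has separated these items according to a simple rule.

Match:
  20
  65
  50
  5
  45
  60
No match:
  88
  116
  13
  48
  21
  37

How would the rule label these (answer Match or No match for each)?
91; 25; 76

Comparing the two groups points to one rule — multiple of 5.
91 — 91 = 5·18 + 1, hence No match.
25 — 25 = 5·5, hence Match.
76 — 76 = 5·15 + 1, hence No match.

No match, Match, No match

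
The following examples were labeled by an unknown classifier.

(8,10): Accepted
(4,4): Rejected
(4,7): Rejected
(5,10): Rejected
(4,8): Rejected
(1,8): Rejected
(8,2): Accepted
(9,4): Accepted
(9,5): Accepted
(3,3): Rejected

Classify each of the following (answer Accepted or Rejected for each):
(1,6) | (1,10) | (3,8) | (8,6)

The classifier is using: first ≥ 7.
(1,6): first 1 — fails this test, so Rejected.
(1,10): first 1 — fails this test, so Rejected.
(3,8): first 3 — fails this test, so Rejected.
(8,6): first 8 — meets the rule, so Accepted.

Rejected, Rejected, Rejected, Accepted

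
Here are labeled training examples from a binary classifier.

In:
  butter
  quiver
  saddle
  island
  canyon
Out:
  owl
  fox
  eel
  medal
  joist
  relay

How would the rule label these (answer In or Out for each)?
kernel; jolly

In, Out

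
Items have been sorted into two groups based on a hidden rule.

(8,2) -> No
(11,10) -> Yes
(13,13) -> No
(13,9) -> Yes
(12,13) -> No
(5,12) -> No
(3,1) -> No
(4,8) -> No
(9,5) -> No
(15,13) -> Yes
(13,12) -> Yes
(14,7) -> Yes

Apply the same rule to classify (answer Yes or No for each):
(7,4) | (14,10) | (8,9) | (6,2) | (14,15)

Every 'Yes' example satisfies: first > second AND sum ≥ 17. None of the 'No' examples do.
No: (7,4), since 7 > 4, 7+4 = 11. Yes: (14,10), since 14 > 10, 14+10 = 24. No: (8,9), since 8 < 9, 8+9 = 17. No: (6,2), since 6 > 2, 6+2 = 8. No: (14,15), since 14 < 15, 14+15 = 29.

No, Yes, No, No, No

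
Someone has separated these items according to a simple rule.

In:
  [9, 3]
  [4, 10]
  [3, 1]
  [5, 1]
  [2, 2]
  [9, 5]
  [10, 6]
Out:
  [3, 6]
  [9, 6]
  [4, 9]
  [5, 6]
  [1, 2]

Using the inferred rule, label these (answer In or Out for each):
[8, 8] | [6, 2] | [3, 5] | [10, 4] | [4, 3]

In, In, In, In, Out

All 'In' examples share one property — sum is even — and every 'Out' example lacks it.
[8, 8] → 8+8 = 16 → In. [6, 2] → 6+2 = 8 → In. [3, 5] → 3+5 = 8 → In. [10, 4] → 10+4 = 14 → In. [4, 3] → 4+3 = 7 → Out.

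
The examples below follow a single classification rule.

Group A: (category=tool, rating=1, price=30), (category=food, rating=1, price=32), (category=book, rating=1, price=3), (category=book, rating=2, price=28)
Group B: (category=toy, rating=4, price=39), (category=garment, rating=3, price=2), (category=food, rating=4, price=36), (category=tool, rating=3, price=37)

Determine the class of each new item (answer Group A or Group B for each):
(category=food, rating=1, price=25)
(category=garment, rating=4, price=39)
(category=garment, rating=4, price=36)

The rule appears to be: rating ≤ 2.
(category=food, rating=1, price=25): Group A (rating = 1). (category=garment, rating=4, price=39): Group B (rating = 4). (category=garment, rating=4, price=36): Group B (rating = 4).

Group A, Group B, Group B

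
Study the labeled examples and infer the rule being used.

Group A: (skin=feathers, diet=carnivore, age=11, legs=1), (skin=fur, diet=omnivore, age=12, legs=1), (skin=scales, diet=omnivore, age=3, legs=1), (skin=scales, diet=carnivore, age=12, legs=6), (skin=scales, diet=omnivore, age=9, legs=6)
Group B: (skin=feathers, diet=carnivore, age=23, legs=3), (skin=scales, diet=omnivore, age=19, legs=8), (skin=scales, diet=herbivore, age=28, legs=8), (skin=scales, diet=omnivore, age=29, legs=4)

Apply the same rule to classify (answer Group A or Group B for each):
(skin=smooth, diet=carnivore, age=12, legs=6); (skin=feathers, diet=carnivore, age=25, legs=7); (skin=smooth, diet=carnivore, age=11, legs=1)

Group A, Group B, Group A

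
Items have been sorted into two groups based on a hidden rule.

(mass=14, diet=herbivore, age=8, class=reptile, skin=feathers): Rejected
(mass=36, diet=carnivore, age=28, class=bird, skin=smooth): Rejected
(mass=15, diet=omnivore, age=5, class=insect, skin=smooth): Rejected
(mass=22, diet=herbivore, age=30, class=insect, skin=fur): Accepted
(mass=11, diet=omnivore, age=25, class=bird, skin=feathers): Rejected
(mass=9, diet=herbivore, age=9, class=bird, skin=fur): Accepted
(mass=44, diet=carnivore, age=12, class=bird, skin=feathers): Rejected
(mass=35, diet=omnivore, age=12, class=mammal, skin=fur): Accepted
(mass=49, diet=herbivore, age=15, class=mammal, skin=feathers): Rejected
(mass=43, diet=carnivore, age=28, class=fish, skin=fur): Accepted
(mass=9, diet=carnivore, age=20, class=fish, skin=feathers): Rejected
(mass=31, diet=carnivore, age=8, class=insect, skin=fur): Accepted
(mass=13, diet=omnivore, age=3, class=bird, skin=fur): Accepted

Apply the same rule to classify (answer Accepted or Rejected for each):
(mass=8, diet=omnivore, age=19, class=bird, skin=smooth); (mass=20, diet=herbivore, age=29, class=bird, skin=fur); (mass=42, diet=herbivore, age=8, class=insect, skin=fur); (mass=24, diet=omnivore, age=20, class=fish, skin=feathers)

Rejected, Accepted, Accepted, Rejected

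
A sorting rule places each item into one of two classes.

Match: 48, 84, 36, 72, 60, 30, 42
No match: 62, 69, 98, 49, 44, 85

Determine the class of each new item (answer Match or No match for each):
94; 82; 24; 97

Comparing the two groups points to one rule — multiple of 6.

No match, No match, Match, No match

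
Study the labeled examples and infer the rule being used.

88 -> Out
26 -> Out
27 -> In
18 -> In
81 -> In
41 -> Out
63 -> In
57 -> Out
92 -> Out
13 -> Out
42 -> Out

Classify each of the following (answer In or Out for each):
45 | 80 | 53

In, Out, Out

The classifier is using: multiple of 9.
45: In (45 = 9·5).
80: Out (80 = 9·8 + 8).
53: Out (53 = 9·5 + 8).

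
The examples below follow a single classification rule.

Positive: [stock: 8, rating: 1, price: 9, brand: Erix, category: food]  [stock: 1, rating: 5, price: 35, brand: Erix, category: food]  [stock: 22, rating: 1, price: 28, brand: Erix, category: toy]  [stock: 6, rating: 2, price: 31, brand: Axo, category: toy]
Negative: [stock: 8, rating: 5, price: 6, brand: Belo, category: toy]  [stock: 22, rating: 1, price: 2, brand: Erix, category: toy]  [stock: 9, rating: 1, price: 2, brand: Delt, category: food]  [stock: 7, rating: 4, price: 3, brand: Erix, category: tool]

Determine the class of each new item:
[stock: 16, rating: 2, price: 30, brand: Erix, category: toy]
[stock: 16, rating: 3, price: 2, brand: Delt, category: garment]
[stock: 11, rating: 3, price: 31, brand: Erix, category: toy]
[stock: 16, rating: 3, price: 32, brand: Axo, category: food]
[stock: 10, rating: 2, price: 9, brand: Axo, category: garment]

The simplest hypothesis consistent with all the labels is: price ≥ 9.
[stock: 16, rating: 2, price: 30, brand: Erix, category: toy]: Positive (price = 30). [stock: 16, rating: 3, price: 2, brand: Delt, category: garment]: Negative (price = 2). [stock: 11, rating: 3, price: 31, brand: Erix, category: toy]: Positive (price = 31). [stock: 16, rating: 3, price: 32, brand: Axo, category: food]: Positive (price = 32). [stock: 10, rating: 2, price: 9, brand: Axo, category: garment]: Positive (price = 9).

Positive, Negative, Positive, Positive, Positive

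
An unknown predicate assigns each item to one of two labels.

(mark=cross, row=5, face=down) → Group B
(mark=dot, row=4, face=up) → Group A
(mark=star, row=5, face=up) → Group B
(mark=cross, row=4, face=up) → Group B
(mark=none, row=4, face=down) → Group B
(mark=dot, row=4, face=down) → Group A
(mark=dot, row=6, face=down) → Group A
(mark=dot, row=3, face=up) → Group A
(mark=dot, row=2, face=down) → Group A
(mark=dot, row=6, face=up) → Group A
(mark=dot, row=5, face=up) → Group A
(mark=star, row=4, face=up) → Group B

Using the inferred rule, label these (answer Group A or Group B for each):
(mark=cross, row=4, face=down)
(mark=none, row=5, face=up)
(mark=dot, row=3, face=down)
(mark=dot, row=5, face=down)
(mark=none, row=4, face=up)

Rule: mark is dot. This holds for each 'Group A' example and fails for each 'Group B' one.
(mark=cross, row=4, face=down) — mark is cross, hence Group B.
(mark=none, row=5, face=up) — mark is none, hence Group B.
(mark=dot, row=3, face=down) — mark is dot, hence Group A.
(mark=dot, row=5, face=down) — mark is dot, hence Group A.
(mark=none, row=4, face=up) — mark is none, hence Group B.

Group B, Group B, Group A, Group A, Group B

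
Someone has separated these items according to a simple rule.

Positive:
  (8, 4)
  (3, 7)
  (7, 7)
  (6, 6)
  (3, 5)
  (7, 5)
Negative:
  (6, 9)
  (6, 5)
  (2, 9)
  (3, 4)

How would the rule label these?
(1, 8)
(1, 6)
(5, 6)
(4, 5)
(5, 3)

Negative, Negative, Negative, Negative, Positive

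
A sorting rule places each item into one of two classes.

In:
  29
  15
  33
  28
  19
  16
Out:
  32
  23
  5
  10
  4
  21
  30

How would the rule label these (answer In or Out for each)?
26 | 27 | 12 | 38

All 'In' examples share one property — digit sum ≥ 6 — and every 'Out' example lacks it.

In, In, Out, In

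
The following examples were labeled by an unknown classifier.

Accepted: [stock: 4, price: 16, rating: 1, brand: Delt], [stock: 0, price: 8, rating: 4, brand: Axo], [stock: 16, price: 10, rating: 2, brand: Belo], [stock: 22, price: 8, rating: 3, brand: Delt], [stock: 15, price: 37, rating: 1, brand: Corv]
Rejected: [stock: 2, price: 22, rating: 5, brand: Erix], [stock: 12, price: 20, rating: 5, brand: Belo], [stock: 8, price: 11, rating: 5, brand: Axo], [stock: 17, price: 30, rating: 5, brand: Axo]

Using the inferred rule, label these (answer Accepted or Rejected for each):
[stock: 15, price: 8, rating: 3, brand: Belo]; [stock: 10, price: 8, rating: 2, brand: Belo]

Accepted, Accepted

The distinguishing property — rating ≤ 4 — holds for all the 'Accepted' cases and none of the 'Rejected' cases.
[stock: 15, price: 8, rating: 3, brand: Belo] — rating = 3, hence Accepted. [stock: 10, price: 8, rating: 2, brand: Belo] — rating = 2, hence Accepted.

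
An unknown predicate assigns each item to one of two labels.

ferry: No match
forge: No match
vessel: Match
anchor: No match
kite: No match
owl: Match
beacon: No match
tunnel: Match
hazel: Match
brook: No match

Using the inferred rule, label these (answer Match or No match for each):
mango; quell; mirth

No match, Match, No match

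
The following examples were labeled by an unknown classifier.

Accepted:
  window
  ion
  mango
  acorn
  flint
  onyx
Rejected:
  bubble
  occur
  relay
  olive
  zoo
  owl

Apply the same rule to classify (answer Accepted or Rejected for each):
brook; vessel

Rejected, Rejected

Comparing the two groups points to one rule — contains 'n'.
Rejected: brook, since no 'n'.
Rejected: vessel, since no 'n'.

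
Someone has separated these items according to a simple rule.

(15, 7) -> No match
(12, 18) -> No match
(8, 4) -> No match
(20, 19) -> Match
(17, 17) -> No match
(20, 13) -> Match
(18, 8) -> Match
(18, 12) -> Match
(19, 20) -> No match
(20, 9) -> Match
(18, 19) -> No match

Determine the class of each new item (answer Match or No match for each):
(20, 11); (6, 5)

The rule appears to be: first > second AND sum ≥ 26.

Match, No match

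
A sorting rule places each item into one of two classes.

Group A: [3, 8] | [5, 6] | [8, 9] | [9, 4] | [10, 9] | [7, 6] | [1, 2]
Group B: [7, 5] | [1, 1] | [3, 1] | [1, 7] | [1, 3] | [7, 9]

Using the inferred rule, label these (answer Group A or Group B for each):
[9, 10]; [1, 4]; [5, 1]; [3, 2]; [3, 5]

The distinguishing property — sum is odd — holds for all the 'Group A' cases and none of the 'Group B' cases.

Group A, Group A, Group B, Group A, Group B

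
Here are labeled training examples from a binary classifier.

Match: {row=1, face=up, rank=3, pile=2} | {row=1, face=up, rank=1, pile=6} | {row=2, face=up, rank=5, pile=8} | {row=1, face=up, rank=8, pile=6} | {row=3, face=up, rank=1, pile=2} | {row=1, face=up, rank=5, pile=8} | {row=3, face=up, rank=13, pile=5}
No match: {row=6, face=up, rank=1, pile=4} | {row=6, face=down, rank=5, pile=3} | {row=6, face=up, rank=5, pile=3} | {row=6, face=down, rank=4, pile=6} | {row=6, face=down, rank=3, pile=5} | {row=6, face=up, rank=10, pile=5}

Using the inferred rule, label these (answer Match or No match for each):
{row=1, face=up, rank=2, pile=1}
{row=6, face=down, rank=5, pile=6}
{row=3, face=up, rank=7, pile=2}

Rule: row ≤ 3. This holds for each 'Match' example and fails for each 'No match' one.
Match: {row=1, face=up, rank=2, pile=1}, since row = 1.
No match: {row=6, face=down, rank=5, pile=6}, since row = 6.
Match: {row=3, face=up, rank=7, pile=2}, since row = 3.

Match, No match, Match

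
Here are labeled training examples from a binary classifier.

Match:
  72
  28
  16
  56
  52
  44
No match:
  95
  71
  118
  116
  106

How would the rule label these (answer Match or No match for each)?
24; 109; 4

A rule that fits every label: even AND at most 72 — true of each 'Match' example, false of each 'No match' one.

Match, No match, Match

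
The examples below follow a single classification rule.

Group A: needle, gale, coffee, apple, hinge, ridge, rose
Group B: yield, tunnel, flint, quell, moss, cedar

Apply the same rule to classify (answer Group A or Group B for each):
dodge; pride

One predicate separates the groups cleanly: ends with 'e'.
dodge → ends with 'e' → Group A. pride → ends with 'e' → Group A.

Group A, Group A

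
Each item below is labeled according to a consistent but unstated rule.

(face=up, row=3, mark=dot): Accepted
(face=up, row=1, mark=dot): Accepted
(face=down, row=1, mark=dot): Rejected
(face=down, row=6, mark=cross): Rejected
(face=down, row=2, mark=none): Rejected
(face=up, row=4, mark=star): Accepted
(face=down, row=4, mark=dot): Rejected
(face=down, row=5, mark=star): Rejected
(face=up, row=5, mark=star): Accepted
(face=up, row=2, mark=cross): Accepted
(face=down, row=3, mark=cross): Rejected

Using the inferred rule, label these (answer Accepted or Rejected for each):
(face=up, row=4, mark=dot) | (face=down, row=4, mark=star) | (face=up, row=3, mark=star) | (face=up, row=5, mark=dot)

Accepted, Rejected, Accepted, Accepted

Every 'Accepted' example satisfies: face is up. None of the 'Rejected' examples do.
(face=up, row=4, mark=dot): face is up, satisfies this → Accepted.
(face=down, row=4, mark=star): face is down, fails this test → Rejected.
(face=up, row=3, mark=star): face is up, satisfies this → Accepted.
(face=up, row=5, mark=dot): face is up, satisfies this → Accepted.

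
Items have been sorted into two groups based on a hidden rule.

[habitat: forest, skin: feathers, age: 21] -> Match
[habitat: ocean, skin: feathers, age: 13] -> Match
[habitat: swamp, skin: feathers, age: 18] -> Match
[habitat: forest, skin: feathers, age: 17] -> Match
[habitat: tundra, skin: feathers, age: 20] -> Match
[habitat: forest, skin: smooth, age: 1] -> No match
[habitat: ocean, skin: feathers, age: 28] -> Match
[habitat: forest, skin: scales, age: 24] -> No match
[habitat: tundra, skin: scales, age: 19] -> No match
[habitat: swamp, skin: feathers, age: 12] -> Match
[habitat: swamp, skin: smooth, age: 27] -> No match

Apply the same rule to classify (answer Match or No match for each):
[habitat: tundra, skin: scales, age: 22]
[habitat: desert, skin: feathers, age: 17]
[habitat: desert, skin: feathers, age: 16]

No match, Match, Match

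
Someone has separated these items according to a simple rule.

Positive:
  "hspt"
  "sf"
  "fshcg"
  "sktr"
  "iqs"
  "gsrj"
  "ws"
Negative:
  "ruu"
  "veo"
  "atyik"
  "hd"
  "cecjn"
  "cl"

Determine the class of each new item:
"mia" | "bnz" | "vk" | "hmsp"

Negative, Negative, Negative, Positive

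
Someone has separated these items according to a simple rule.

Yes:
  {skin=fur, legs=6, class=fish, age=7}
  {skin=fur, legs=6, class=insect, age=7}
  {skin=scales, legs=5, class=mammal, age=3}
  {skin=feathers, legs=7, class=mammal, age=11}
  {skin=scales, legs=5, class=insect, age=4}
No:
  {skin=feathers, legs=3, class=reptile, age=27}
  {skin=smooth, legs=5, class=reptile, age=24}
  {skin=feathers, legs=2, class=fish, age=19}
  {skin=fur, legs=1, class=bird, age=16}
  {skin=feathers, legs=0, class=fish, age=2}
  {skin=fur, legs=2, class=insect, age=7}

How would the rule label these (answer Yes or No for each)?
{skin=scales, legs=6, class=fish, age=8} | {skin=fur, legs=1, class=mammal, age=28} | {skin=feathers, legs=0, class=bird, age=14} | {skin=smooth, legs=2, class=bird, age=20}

Yes, No, No, No

The pattern is that an item is 'Yes' exactly when: legs ≥ 3 AND age ≤ 11.
{skin=scales, legs=6, class=fish, age=8}: Yes (legs = 6, age = 8). {skin=fur, legs=1, class=mammal, age=28}: No (legs = 1, age = 28). {skin=feathers, legs=0, class=bird, age=14}: No (legs = 0, age = 14). {skin=smooth, legs=2, class=bird, age=20}: No (legs = 2, age = 20).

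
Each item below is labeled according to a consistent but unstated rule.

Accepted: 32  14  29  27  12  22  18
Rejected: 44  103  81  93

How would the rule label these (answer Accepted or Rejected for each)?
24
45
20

One predicate separates the groups cleanly: at most 32.
24: 24 ≤ 32 — fits, so Accepted.
45: 45 > 32 — fails the rule, so Rejected.
20: 20 ≤ 32 — fits, so Accepted.

Accepted, Rejected, Accepted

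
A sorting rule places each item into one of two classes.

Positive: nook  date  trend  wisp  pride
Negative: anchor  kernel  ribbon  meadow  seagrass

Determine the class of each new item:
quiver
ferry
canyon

Negative, Positive, Negative

One predicate separates the groups cleanly: length ≤ 5.
quiver: Negative (length 6).
ferry: Positive (length 5).
canyon: Negative (length 6).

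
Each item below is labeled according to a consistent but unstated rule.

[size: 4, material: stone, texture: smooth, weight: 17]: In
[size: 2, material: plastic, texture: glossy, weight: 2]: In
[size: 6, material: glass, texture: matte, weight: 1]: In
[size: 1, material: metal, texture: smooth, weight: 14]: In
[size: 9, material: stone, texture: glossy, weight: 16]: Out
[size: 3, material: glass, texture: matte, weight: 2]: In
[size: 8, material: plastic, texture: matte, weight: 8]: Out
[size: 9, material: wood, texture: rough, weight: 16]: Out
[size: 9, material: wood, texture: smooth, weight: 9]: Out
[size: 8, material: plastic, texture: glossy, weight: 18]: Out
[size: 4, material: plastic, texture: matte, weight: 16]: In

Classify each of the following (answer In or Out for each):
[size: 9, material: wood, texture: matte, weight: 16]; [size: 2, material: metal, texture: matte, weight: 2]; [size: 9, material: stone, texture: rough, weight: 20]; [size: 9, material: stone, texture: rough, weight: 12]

Every 'In' example satisfies: size ≤ 6. None of the 'Out' examples do.
[size: 9, material: wood, texture: matte, weight: 16] → size = 9 → Out.
[size: 2, material: metal, texture: matte, weight: 2] → size = 2 → In.
[size: 9, material: stone, texture: rough, weight: 20] → size = 9 → Out.
[size: 9, material: stone, texture: rough, weight: 12] → size = 9 → Out.

Out, In, Out, Out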